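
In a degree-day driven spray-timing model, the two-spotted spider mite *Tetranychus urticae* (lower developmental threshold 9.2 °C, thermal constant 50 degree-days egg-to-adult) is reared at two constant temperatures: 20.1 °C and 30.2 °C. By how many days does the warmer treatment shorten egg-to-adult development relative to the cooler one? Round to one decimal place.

At 20.1 °C: 50 / (20.1 − 9.2) = 50 / 10.9 = 4.587 d.
At 30.2 °C: 50 / (30.2 − 9.2) = 50 / 21.0 = 2.381 d.
Difference = |4.587 − 2.381| = 2.206 ≈ 2.2 days.

2.2 days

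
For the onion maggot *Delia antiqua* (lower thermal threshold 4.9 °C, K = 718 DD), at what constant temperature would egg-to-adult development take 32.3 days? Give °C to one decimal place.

27.1 °C

Required daily accumulation = 718 / 32.3 = 22.229 DD/day.
T = T_base + 22.229 = 4.9 + 22.229 = 27.129 ≈ 27.1 °C.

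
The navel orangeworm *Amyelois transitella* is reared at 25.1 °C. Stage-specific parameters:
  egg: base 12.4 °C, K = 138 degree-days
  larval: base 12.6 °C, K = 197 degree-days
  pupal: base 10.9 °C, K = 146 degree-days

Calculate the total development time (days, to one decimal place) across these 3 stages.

egg: 138 / (25.1 − 12.4) = 138 / 12.7 = 10.866 d.
larval: 197 / (25.1 − 12.6) = 197 / 12.5 = 15.760 d.
pupal: 146 / (25.1 − 10.9) = 146 / 14.2 = 10.282 d.
Sum = 36.908 ≈ 36.9 days.

36.9 days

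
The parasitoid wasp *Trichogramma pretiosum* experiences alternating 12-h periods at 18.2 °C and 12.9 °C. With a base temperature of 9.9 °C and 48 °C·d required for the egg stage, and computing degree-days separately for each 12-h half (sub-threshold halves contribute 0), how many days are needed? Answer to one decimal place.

Day half: max(0, 18.2 − 9.9) × 0.5 = 8.3 × 0.5 = 4.15 DD.
Night half: max(0, 12.9 − 9.9) × 0.5 = 3.0 × 0.5 = 1.50 DD.
Per 24 h: 5.65 DD/day.
Duration = 48 / 5.65 = 8.496 ≈ 8.5 days.

8.5 days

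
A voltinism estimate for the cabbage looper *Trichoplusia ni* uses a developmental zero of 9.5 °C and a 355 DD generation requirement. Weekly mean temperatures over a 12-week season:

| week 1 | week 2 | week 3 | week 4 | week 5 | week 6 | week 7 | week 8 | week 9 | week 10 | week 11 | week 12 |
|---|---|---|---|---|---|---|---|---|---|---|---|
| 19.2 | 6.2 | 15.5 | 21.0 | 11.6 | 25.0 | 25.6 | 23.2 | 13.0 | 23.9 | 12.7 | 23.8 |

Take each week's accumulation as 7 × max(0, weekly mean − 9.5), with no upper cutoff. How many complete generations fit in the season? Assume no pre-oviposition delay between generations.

Weekly DD (7 × max(0, T̄ − 9.5)): 67.9, 0.0, 42.0, 80.5, 14.7, 108.5, 112.7, 95.9, 24.5, 100.8, 22.4, 100.1.
Season total = 770.0 DD.
Complete generations = ⌊770.0 / 355⌋ = 2.

2 generations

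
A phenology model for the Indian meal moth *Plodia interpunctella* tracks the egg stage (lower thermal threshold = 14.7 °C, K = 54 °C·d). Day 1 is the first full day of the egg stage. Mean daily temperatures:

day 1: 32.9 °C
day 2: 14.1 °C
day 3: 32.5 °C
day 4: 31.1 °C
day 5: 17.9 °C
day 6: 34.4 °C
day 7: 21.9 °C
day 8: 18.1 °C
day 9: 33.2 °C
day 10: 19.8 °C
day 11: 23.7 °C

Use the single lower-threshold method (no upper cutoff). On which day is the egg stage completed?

day 5

Daily DD above 14.7 °C: 18.2, 0.0, 17.8, 16.4, 3.2, 19.7, 7.2, 3.4, 18.5, 5.1, 9.0.
Cumulative: 18.2, 18.2, 36.0, 52.4, 55.6, 75.3, 82.5, 85.9, 104.4, 109.5, 118.5.
The total first reaches 54 DD on day 5.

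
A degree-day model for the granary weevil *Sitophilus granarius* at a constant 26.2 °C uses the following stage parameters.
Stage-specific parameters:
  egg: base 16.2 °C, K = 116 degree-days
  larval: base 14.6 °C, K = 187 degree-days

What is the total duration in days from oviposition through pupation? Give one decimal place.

27.7 days

egg: 116 / (26.2 − 16.2) = 116 / 10.0 = 11.600 d.
larval: 187 / (26.2 − 14.6) = 187 / 11.6 = 16.121 d.
Sum = 27.721 ≈ 27.7 days.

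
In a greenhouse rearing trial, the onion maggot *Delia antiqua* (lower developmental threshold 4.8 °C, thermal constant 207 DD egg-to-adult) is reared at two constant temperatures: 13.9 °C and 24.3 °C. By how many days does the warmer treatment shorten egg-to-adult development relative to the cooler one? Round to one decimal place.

At 13.9 °C: 207 / (13.9 − 4.8) = 207 / 9.1 = 22.747 d.
At 24.3 °C: 207 / (24.3 − 4.8) = 207 / 19.5 = 10.615 d.
Difference = |22.747 − 10.615| = 12.132 ≈ 12.1 days.

12.1 days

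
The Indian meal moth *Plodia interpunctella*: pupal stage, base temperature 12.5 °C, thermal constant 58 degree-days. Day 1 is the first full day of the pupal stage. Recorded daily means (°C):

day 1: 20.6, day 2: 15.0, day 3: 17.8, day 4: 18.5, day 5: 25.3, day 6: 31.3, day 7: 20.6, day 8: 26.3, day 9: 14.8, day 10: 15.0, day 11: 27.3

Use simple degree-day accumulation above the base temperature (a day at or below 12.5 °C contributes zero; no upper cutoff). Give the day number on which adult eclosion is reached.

Daily DD above 12.5 °C: 8.1, 2.5, 5.3, 6.0, 12.8, 18.8, 8.1, 13.8, 2.3, 2.5, 14.8.
Cumulative: 8.1, 10.6, 15.9, 21.9, 34.7, 53.5, 61.6, 75.4, 77.7, 80.2, 95.0.
The total first reaches 58 DD on day 7.

day 7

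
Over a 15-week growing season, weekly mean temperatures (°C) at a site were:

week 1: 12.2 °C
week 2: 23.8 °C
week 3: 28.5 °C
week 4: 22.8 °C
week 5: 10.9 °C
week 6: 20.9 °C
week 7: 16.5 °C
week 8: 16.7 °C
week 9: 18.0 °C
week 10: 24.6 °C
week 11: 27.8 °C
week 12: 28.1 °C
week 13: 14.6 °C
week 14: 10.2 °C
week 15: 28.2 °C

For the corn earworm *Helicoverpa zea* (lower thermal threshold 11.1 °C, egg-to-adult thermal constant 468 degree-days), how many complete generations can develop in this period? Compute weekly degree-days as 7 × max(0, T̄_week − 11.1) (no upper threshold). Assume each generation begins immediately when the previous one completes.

2 generations

Weekly DD (7 × max(0, T̄ − 11.1)): 7.7, 88.9, 121.8, 81.9, 0.0, 68.6, 37.8, 39.2, 48.3, 94.5, 116.9, 119.0, 24.5, 0.0, 119.7.
Season total = 968.8 DD.
Complete generations = ⌊968.8 / 468⌋ = 2.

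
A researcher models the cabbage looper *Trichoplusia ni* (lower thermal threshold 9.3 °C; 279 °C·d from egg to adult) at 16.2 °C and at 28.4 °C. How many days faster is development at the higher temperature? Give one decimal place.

25.8 days

At 16.2 °C: 279 / (16.2 − 9.3) = 279 / 6.9 = 40.435 d.
At 28.4 °C: 279 / (28.4 − 9.3) = 279 / 19.1 = 14.607 d.
Difference = |40.435 − 14.607| = 25.827 ≈ 25.8 days.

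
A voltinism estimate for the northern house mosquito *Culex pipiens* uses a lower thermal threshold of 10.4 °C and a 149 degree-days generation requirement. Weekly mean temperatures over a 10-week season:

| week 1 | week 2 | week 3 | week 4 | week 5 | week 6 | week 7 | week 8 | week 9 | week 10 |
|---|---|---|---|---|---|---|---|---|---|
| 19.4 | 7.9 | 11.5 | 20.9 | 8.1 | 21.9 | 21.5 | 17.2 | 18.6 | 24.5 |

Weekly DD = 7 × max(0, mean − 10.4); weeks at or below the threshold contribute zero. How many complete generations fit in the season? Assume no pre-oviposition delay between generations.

Weekly DD (7 × max(0, T̄ − 10.4)): 63.0, 0.0, 7.7, 73.5, 0.0, 80.5, 77.7, 47.6, 57.4, 98.7.
Season total = 506.1 DD.
Complete generations = ⌊506.1 / 149⌋ = 3.

3 generations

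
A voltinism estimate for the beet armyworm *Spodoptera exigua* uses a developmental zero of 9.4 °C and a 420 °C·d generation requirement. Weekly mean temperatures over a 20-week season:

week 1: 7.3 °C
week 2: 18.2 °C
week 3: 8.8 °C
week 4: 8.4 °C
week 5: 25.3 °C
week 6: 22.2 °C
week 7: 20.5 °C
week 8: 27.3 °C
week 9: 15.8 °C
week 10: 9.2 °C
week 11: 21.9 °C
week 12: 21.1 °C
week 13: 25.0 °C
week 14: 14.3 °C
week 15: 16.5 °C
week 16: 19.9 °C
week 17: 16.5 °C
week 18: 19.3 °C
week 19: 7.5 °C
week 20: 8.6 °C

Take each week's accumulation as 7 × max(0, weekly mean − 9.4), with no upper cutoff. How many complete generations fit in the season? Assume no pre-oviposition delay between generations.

2 generations

Weekly DD (7 × max(0, T̄ − 9.4)): 0.0, 61.6, 0.0, 0.0, 111.3, 89.6, 77.7, 125.3, 44.8, 0.0, 87.5, 81.9, 109.2, 34.3, 49.7, 73.5, 49.7, 69.3, 0.0, 0.0.
Season total = 1065.4 DD.
Complete generations = ⌊1065.4 / 420⌋ = 2.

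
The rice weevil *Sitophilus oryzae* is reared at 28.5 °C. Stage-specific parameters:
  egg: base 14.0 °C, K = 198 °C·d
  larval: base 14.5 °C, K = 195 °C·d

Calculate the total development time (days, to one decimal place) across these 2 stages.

egg: 198 / (28.5 − 14.0) = 198 / 14.5 = 13.655 d.
larval: 195 / (28.5 − 14.5) = 195 / 14.0 = 13.929 d.
Sum = 27.584 ≈ 27.6 days.

27.6 days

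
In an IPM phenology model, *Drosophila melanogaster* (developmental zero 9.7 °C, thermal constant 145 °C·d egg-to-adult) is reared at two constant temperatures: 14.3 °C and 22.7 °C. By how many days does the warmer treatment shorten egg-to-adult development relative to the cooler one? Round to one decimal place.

20.4 days

At 14.3 °C: 145 / (14.3 − 9.7) = 145 / 4.6 = 31.522 d.
At 22.7 °C: 145 / (22.7 − 9.7) = 145 / 13.0 = 11.154 d.
Difference = |31.522 − 11.154| = 20.368 ≈ 20.4 days.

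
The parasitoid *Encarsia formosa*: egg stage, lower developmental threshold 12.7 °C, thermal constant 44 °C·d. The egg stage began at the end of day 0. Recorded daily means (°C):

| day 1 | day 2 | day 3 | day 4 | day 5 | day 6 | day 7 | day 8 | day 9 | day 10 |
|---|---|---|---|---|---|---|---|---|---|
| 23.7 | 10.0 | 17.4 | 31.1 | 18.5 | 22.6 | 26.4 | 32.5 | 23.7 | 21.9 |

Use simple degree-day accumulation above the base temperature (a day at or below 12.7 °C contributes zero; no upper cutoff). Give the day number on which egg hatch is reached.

Daily DD above 12.7 °C: 11.0, 0.0, 4.7, 18.4, 5.8, 9.9, 13.7, 19.8, 11.0, 9.2.
Cumulative: 11.0, 11.0, 15.7, 34.1, 39.9, 49.8, 63.5, 83.3, 94.3, 103.5.
The total first reaches 44 DD on day 6.

day 6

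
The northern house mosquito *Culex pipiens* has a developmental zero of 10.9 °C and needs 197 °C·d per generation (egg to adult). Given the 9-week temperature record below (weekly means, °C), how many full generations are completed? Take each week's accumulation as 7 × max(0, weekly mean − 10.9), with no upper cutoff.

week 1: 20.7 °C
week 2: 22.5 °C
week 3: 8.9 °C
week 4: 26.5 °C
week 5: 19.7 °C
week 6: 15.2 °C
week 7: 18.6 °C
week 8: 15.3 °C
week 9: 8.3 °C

Weekly DD (7 × max(0, T̄ − 10.9)): 68.6, 81.2, 0.0, 109.2, 61.6, 30.1, 53.9, 30.8, 0.0.
Season total = 435.4 DD.
Complete generations = ⌊435.4 / 197⌋ = 2.

2 generations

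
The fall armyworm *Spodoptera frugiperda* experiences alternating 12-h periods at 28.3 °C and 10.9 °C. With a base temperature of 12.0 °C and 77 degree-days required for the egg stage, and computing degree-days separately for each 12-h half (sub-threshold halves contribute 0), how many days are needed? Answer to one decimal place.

Day half: max(0, 28.3 − 12.0) × 0.5 = 16.3 × 0.5 = 8.15 DD.
Night half: max(0, 10.9 − 12.0) × 0.5 = 0.0 × 0.5 = 0.00 DD.
Per 24 h: 8.15 DD/day.
Duration = 77 / 8.15 = 9.448 ≈ 9.4 days.

9.4 days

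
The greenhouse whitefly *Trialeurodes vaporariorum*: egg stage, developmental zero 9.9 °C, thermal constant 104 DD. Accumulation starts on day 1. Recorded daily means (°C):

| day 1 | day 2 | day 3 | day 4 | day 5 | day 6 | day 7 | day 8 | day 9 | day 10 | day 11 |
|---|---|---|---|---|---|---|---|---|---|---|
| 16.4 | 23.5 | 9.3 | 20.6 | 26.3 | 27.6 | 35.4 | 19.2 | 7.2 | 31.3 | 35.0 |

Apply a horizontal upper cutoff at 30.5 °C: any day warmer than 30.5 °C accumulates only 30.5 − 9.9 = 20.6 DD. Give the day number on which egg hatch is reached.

day 10

Daily DD above 9.9 °C (capped at 20.6): 6.5, 13.6, 0.0, 10.7, 16.4, 17.7, 20.6, 9.3, 0.0, 20.6, 20.6.
Cumulative: 6.5, 20.1, 20.1, 30.8, 47.2, 64.9, 85.5, 94.8, 94.8, 115.4, 136.0.
The total first reaches 104 DD on day 10.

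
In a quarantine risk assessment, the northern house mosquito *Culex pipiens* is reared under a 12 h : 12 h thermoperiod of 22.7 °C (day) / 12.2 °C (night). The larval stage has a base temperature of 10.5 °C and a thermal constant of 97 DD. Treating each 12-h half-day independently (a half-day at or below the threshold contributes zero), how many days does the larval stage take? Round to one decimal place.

14.0 days

Day half: max(0, 22.7 − 10.5) × 0.5 = 12.2 × 0.5 = 6.10 DD.
Night half: max(0, 12.2 − 10.5) × 0.5 = 1.7 × 0.5 = 0.85 DD.
Per 24 h: 6.95 DD/day.
Duration = 97 / 6.95 = 13.957 ≈ 14.0 days.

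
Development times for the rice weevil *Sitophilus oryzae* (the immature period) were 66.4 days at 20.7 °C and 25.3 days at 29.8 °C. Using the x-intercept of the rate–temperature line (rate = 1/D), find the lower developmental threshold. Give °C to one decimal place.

Equal thermal constants: D₁(T₁ − T_b) = D₂(T₂ − T_b).
66.4·(20.7 − T_b) = 25.3·(29.8 − T_b)
T_b = (66.4·20.7 − 25.3·29.8) / (66.4 − 25.3) = 620.54 / 41.1 = 15.098 °C ≈ 15.1 °C.

15.1 °C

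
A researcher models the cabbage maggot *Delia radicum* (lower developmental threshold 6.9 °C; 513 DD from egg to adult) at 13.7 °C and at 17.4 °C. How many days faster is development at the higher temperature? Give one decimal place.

At 13.7 °C: 513 / (13.7 − 6.9) = 513 / 6.8 = 75.441 d.
At 17.4 °C: 513 / (17.4 − 6.9) = 513 / 10.5 = 48.857 d.
Difference = |75.441 − 48.857| = 26.584 ≈ 26.6 days.

26.6 days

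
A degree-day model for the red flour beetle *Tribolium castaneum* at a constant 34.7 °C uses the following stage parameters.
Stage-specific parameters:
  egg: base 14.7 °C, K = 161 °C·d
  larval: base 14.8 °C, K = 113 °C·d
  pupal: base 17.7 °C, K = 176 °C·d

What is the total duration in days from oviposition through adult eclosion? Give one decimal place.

24.1 days

egg: 161 / (34.7 − 14.7) = 161 / 20.0 = 8.050 d.
larval: 113 / (34.7 − 14.8) = 113 / 19.9 = 5.678 d.
pupal: 176 / (34.7 − 17.7) = 176 / 17.0 = 10.353 d.
Sum = 24.081 ≈ 24.1 days.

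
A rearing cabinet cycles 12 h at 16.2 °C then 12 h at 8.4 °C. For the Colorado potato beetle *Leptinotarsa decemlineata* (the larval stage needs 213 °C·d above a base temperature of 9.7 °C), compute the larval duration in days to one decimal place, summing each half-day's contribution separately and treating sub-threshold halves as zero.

65.5 days

Day half: max(0, 16.2 − 9.7) × 0.5 = 6.5 × 0.5 = 3.25 DD.
Night half: max(0, 8.4 − 9.7) × 0.5 = 0.0 × 0.5 = 0.00 DD.
Per 24 h: 3.25 DD/day.
Duration = 213 / 3.25 = 65.538 ≈ 65.5 days.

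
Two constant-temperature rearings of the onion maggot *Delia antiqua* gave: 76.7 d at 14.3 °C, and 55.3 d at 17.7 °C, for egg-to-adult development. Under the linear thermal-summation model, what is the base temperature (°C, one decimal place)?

5.5 °C

Under the model K = D·(T − T_b), so D₁·(T₁ − T_b) = D₂·(T₂ − T_b).
76.7·(14.3 − T_b) = 55.3·(17.7 − T_b)
T_b = (76.7·14.3 − 55.3·17.7) / (76.7 − 55.3) = 118.00 / 21.4 = 5.514 °C ≈ 5.5 °C.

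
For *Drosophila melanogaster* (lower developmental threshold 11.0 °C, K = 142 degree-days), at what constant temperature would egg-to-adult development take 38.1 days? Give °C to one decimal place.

14.7 °C

Required daily accumulation = 142 / 38.1 = 3.727 DD/day.
T = T_base + 3.727 = 11.0 + 3.727 = 14.727 ≈ 14.7 °C.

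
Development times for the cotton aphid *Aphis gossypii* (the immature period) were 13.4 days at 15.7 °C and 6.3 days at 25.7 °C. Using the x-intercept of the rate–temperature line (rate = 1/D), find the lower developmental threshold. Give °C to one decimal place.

6.8 °C

Linear rate model ⇒ the product D·(T − T_b) is constant across temperatures.
13.4·(15.7 − T_b) = 6.3·(25.7 − T_b)
T_b = (13.4·15.7 − 6.3·25.7) / (13.4 − 6.3) = 48.47 / 7.1 = 6.827 °C ≈ 6.8 °C.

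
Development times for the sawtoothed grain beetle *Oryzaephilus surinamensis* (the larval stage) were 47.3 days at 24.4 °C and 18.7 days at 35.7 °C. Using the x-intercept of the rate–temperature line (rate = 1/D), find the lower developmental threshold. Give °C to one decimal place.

17.0 °C

Under the model K = D·(T − T_b), so D₁·(T₁ − T_b) = D₂·(T₂ − T_b).
47.3·(24.4 − T_b) = 18.7·(35.7 − T_b)
T_b = (47.3·24.4 − 18.7·35.7) / (47.3 − 18.7) = 486.53 / 28.6 = 17.012 °C ≈ 17.0 °C.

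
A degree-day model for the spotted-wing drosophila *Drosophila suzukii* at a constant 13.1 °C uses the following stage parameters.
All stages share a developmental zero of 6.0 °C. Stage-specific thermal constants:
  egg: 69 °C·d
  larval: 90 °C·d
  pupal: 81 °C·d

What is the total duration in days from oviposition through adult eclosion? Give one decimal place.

33.8 days

Daily accumulation at 13.1 °C = 13.1 − 6.0 = 7.1 DD/day.
Total K = 69 + 90 + 81 = 240 DD.
Total duration = 240 / 7.1 = 33.803 ≈ 33.8 days.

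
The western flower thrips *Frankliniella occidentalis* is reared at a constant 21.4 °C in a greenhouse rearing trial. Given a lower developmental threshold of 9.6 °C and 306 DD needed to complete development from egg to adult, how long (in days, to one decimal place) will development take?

25.9 days

Daily accumulation = 21.4 − 9.6 = 11.8 DD/day.
Duration = 306 / 11.8 = 25.932 ≈ 25.9 days.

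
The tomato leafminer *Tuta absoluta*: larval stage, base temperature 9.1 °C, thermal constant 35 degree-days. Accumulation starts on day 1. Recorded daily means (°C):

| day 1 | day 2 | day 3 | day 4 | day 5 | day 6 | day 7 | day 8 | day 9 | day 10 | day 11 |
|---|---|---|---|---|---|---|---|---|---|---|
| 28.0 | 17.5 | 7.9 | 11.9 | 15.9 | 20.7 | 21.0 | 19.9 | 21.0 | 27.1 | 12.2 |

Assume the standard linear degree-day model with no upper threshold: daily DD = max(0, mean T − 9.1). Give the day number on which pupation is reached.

Daily DD above 9.1 °C: 18.9, 8.4, 0.0, 2.8, 6.8, 11.6, 11.9, 10.8, 11.9, 18.0, 3.1.
Cumulative: 18.9, 27.3, 27.3, 30.1, 36.9, 48.5, 60.4, 71.2, 83.1, 101.1, 104.2.
The total first reaches 35 DD on day 5.

day 5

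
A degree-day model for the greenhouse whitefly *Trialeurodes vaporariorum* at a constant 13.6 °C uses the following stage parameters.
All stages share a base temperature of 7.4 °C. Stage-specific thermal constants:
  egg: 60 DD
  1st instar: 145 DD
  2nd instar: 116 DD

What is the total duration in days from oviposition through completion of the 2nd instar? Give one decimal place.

Daily accumulation at 13.6 °C = 13.6 − 7.4 = 6.2 DD/day.
Total K = 60 + 145 + 116 = 321 DD.
Total duration = 321 / 6.2 = 51.774 ≈ 51.8 days.

51.8 days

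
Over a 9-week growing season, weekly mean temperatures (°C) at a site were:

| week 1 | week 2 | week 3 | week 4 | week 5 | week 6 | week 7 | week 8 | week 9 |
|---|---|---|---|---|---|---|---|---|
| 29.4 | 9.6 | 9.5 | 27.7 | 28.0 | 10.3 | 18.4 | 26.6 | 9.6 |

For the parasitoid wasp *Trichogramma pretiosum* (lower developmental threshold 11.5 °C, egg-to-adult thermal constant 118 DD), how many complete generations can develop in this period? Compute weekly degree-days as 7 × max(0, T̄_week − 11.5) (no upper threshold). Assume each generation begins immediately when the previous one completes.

Weekly DD (7 × max(0, T̄ − 11.5)): 125.3, 0.0, 0.0, 113.4, 115.5, 0.0, 48.3, 105.7, 0.0.
Season total = 508.2 DD.
Complete generations = ⌊508.2 / 118⌋ = 4.

4 generations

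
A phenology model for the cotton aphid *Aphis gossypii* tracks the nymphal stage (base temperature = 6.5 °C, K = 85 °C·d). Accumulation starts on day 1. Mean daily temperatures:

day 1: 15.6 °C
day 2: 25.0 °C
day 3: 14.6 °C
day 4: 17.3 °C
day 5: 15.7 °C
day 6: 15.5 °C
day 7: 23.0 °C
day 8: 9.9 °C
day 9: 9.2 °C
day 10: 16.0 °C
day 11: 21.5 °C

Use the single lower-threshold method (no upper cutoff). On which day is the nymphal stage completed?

day 9

Daily DD above 6.5 °C: 9.1, 18.5, 8.1, 10.8, 9.2, 9.0, 16.5, 3.4, 2.7, 9.5, 15.0.
Cumulative: 9.1, 27.6, 35.7, 46.5, 55.7, 64.7, 81.2, 84.6, 87.3, 96.8, 111.8.
The total first reaches 85 DD on day 9.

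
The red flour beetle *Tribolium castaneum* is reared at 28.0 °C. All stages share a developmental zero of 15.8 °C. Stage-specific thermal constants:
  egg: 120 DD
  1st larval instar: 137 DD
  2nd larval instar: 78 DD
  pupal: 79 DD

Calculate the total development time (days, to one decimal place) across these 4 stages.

Daily accumulation at 28.0 °C = 28.0 − 15.8 = 12.2 DD/day.
Total K = 120 + 137 + 78 + 79 = 414 DD.
Total duration = 414 / 12.2 = 33.934 ≈ 33.9 days.

33.9 days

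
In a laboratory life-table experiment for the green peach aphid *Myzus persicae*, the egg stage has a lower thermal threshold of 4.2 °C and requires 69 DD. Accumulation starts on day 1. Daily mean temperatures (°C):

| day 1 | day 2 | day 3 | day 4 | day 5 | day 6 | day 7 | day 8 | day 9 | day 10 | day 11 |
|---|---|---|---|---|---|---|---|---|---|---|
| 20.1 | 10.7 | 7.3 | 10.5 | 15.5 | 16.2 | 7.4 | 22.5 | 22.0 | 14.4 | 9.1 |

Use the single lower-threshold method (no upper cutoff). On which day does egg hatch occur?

day 8

Daily DD above 4.2 °C: 15.9, 6.5, 3.1, 6.3, 11.3, 12.0, 3.2, 18.3, 17.8, 10.2, 4.9.
Cumulative: 15.9, 22.4, 25.5, 31.8, 43.1, 55.1, 58.3, 76.6, 94.4, 104.6, 109.5.
The total first reaches 69 DD on day 8.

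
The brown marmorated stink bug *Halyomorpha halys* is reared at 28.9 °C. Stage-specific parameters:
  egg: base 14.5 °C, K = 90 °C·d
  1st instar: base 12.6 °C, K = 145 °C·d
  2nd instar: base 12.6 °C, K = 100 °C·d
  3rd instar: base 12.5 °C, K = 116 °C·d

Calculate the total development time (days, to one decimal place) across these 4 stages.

28.4 days

egg: 90 / (28.9 − 14.5) = 90 / 14.4 = 6.250 d.
1st instar: 145 / (28.9 − 12.6) = 145 / 16.3 = 8.896 d.
2nd instar: 100 / (28.9 − 12.6) = 100 / 16.3 = 6.135 d.
3rd instar: 116 / (28.9 − 12.5) = 116 / 16.4 = 7.073 d.
Sum = 28.354 ≈ 28.4 days.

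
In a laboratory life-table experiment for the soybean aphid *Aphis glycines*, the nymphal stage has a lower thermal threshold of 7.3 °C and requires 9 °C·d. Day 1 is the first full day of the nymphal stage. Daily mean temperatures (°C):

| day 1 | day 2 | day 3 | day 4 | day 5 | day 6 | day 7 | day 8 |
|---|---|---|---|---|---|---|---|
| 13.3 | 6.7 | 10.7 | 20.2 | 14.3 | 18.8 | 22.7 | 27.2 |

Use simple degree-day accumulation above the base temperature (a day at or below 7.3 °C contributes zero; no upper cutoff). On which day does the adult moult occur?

day 3

Daily DD above 7.3 °C: 6.0, 0.0, 3.4, 12.9, 7.0, 11.5, 15.4, 19.9.
Cumulative: 6.0, 6.0, 9.4, 22.3, 29.3, 40.8, 56.2, 76.1.
The total first reaches 9 DD on day 3.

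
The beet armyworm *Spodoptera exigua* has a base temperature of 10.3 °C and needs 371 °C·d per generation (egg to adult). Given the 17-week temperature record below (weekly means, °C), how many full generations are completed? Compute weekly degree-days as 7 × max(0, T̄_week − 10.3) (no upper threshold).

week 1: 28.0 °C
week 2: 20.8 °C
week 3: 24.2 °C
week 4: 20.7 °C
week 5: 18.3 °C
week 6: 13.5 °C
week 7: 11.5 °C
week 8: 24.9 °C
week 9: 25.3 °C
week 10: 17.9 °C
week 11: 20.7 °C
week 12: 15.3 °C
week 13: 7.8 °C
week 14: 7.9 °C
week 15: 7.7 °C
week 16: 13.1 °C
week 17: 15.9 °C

Weekly DD (7 × max(0, T̄ − 10.3)): 123.9, 73.5, 97.3, 72.8, 56.0, 22.4, 8.4, 102.2, 105.0, 53.2, 72.8, 35.0, 0.0, 0.0, 0.0, 19.6, 39.2.
Season total = 881.3 DD.
Complete generations = ⌊881.3 / 371⌋ = 2.

2 generations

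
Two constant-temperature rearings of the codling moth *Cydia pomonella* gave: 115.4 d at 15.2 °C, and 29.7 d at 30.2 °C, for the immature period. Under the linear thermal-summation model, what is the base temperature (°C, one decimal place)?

10.0 °C

Under the model K = D·(T − T_b), so D₁·(T₁ − T_b) = D₂·(T₂ − T_b).
115.4·(15.2 − T_b) = 29.7·(30.2 − T_b)
T_b = (115.4·15.2 − 29.7·30.2) / (115.4 − 29.7) = 857.14 / 85.7 = 10.002 °C ≈ 10.0 °C.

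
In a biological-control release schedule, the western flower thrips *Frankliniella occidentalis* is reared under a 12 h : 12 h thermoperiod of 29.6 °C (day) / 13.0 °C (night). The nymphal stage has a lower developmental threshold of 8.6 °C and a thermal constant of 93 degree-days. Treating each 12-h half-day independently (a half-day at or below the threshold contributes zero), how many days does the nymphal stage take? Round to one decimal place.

7.3 days

Day half: max(0, 29.6 − 8.6) × 0.5 = 21.0 × 0.5 = 10.50 DD.
Night half: max(0, 13.0 − 8.6) × 0.5 = 4.4 × 0.5 = 2.20 DD.
Per 24 h: 12.70 DD/day.
Duration = 93 / 12.70 = 7.323 ≈ 7.3 days.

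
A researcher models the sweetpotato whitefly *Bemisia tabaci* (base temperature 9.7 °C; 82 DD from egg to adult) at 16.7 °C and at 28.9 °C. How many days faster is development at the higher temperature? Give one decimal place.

7.4 days

At 16.7 °C: 82 / (16.7 − 9.7) = 82 / 7.0 = 11.714 d.
At 28.9 °C: 82 / (28.9 − 9.7) = 82 / 19.2 = 4.271 d.
Difference = |11.714 − 4.271| = 7.443 ≈ 7.4 days.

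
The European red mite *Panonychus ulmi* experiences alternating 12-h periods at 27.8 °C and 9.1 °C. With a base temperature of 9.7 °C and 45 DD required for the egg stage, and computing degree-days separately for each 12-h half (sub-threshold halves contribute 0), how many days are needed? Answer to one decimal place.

5.0 days

Day half: max(0, 27.8 − 9.7) × 0.5 = 18.1 × 0.5 = 9.05 DD.
Night half: max(0, 9.1 − 9.7) × 0.5 = 0.0 × 0.5 = 0.00 DD.
Per 24 h: 9.05 DD/day.
Duration = 45 / 9.05 = 4.972 ≈ 5.0 days.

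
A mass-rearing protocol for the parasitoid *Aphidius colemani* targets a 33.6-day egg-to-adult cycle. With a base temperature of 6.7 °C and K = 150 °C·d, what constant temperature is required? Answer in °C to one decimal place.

11.2 °C

Required daily accumulation = 150 / 33.6 = 4.464 DD/day.
T = T_base + 4.464 = 6.7 + 4.464 = 11.164 ≈ 11.2 °C.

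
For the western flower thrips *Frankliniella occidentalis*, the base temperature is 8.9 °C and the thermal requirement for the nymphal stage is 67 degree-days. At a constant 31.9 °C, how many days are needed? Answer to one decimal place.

2.9 days

Daily accumulation = 31.9 − 8.9 = 23.0 DD/day.
Duration = 67 / 23.0 = 2.913 ≈ 2.9 days.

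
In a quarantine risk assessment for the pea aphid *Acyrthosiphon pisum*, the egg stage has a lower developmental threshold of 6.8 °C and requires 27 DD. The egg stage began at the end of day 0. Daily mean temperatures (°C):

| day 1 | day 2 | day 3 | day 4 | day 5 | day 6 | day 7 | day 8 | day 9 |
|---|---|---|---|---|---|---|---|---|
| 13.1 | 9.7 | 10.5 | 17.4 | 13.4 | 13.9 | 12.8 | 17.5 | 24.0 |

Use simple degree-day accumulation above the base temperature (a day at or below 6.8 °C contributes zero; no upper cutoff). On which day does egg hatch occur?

Daily DD above 6.8 °C: 6.3, 2.9, 3.7, 10.6, 6.6, 7.1, 6.0, 10.7, 17.2.
Cumulative: 6.3, 9.2, 12.9, 23.5, 30.1, 37.2, 43.2, 53.9, 71.1.
The total first reaches 27 DD on day 5.

day 5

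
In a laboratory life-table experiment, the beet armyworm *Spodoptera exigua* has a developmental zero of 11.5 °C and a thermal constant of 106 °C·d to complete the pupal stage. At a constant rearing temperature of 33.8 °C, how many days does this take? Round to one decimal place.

Daily accumulation = 33.8 − 11.5 = 22.3 DD/day.
Duration = 106 / 22.3 = 4.753 ≈ 4.8 days.

4.8 days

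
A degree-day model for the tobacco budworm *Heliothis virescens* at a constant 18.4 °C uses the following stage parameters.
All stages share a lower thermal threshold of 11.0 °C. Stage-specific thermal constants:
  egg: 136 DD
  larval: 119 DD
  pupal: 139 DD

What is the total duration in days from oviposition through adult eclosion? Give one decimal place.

53.2 days

Daily accumulation at 18.4 °C = 18.4 − 11.0 = 7.4 DD/day.
Total K = 136 + 119 + 139 = 394 DD.
Total duration = 394 / 7.4 = 53.243 ≈ 53.2 days.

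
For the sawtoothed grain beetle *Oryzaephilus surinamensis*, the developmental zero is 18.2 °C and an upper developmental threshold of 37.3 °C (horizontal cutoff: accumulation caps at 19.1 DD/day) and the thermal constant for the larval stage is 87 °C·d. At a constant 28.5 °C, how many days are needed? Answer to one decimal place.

8.4 days

Daily accumulation = 28.5 − 18.2 = 10.3 DD/day.
Duration = 87 / 10.3 = 8.447 ≈ 8.4 days.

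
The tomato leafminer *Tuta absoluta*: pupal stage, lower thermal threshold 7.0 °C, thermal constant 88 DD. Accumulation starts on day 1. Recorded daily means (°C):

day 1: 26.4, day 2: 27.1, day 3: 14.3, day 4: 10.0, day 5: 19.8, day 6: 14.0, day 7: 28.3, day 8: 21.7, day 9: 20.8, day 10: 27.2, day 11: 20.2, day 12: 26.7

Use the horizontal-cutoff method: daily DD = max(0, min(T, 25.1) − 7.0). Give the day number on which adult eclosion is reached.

Daily DD above 7.0 °C (capped at 18.1): 18.1, 18.1, 7.3, 3.0, 12.8, 7.0, 18.1, 14.7, 13.8, 18.1, 13.2, 18.1.
Cumulative: 18.1, 36.2, 43.5, 46.5, 59.3, 66.3, 84.4, 99.1, 112.9, 131.0, 144.2, 162.3.
The total first reaches 88 DD on day 8.

day 8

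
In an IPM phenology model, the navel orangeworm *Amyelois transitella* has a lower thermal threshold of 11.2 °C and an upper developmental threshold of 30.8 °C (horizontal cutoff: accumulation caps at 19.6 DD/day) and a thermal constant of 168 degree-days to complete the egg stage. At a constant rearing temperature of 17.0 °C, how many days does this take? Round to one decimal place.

Daily accumulation = 17.0 − 11.2 = 5.8 DD/day.
Duration = 168 / 5.8 = 28.966 ≈ 29.0 days.

29.0 days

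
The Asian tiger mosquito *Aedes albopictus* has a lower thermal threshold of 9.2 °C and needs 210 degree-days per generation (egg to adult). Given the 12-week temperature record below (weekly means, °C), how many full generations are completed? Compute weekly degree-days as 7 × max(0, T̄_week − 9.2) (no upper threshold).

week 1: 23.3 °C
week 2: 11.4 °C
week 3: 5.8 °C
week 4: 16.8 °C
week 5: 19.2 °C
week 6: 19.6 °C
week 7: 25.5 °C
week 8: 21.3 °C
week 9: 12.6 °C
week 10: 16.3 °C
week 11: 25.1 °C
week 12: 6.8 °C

3 generations

Weekly DD (7 × max(0, T̄ − 9.2)): 98.7, 15.4, 0.0, 53.2, 70.0, 72.8, 114.1, 84.7, 23.8, 49.7, 111.3, 0.0.
Season total = 693.7 DD.
Complete generations = ⌊693.7 / 210⌋ = 3.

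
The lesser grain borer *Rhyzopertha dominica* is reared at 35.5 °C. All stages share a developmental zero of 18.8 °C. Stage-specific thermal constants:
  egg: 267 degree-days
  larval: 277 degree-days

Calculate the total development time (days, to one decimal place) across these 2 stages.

Daily accumulation at 35.5 °C = 35.5 − 18.8 = 16.7 DD/day.
Total K = 267 + 277 = 544 DD.
Total duration = 544 / 16.7 = 32.575 ≈ 32.6 days.

32.6 days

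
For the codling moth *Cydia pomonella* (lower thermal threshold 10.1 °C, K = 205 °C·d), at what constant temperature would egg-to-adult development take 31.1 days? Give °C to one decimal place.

16.7 °C

Required daily accumulation = 205 / 31.1 = 6.592 DD/day.
T = T_base + 6.592 = 10.1 + 6.592 = 16.692 ≈ 16.7 °C.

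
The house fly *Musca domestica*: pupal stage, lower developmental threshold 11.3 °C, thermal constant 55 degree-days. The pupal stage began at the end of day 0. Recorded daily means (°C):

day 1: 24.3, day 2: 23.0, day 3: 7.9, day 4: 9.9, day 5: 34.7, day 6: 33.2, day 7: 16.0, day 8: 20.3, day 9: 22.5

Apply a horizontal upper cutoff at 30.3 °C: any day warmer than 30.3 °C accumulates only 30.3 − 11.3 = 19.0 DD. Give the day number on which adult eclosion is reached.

day 6

Daily DD above 11.3 °C (capped at 19.0): 13.0, 11.7, 0.0, 0.0, 19.0, 19.0, 4.7, 9.0, 11.2.
Cumulative: 13.0, 24.7, 24.7, 24.7, 43.7, 62.7, 67.4, 76.4, 87.6.
The total first reaches 55 DD on day 6.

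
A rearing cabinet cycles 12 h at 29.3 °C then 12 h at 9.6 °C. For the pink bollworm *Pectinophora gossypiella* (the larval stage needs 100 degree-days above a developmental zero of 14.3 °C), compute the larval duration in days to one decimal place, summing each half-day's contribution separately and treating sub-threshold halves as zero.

13.3 days

Day half: max(0, 29.3 − 14.3) × 0.5 = 15.0 × 0.5 = 7.50 DD.
Night half: max(0, 9.6 − 14.3) × 0.5 = 0.0 × 0.5 = 0.00 DD.
Per 24 h: 7.50 DD/day.
Duration = 100 / 7.50 = 13.333 ≈ 13.3 days.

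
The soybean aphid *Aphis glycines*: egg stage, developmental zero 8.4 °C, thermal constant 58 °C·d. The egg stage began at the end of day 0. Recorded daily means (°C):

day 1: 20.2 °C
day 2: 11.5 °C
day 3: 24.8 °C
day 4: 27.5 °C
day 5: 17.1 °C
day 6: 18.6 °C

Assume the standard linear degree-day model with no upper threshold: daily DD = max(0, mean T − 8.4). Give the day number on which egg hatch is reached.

Daily DD above 8.4 °C: 11.8, 3.1, 16.4, 19.1, 8.7, 10.2.
Cumulative: 11.8, 14.9, 31.3, 50.4, 59.1, 69.3.
The total first reaches 58 DD on day 5.

day 5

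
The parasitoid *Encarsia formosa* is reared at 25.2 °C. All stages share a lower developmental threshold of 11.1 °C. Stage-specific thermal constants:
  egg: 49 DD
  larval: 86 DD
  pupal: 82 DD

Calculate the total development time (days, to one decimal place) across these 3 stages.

15.4 days

Daily accumulation at 25.2 °C = 25.2 − 11.1 = 14.1 DD/day.
Total K = 49 + 86 + 82 = 217 DD.
Total duration = 217 / 14.1 = 15.390 ≈ 15.4 days.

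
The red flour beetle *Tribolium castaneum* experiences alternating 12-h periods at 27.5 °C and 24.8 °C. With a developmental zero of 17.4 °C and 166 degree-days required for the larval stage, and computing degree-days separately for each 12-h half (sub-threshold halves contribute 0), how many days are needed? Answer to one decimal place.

Day half: max(0, 27.5 − 17.4) × 0.5 = 10.1 × 0.5 = 5.05 DD.
Night half: max(0, 24.8 − 17.4) × 0.5 = 7.4 × 0.5 = 3.70 DD.
Per 24 h: 8.75 DD/day.
Duration = 166 / 8.75 = 18.971 ≈ 19.0 days.

19.0 days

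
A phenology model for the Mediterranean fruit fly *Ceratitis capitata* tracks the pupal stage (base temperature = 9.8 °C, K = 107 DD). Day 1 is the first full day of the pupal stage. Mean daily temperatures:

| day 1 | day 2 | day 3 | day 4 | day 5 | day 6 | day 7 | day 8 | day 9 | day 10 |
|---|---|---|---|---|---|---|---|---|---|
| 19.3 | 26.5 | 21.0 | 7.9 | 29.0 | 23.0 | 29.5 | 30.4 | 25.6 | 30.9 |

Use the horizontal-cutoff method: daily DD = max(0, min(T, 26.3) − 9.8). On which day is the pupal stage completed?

day 9

Daily DD above 9.8 °C (capped at 16.5): 9.5, 16.5, 11.2, 0.0, 16.5, 13.2, 16.5, 16.5, 15.8, 16.5.
Cumulative: 9.5, 26.0, 37.2, 37.2, 53.7, 66.9, 83.4, 99.9, 115.7, 132.2.
The total first reaches 107 DD on day 9.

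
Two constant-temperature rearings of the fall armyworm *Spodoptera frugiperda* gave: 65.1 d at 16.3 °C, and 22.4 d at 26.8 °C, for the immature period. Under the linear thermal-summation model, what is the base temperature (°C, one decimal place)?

Linear rate model ⇒ the product D·(T − T_b) is constant across temperatures.
65.1·(16.3 − T_b) = 22.4·(26.8 − T_b)
T_b = (65.1·16.3 − 22.4·26.8) / (65.1 − 22.4) = 460.81 / 42.7 = 10.792 °C ≈ 10.8 °C.

10.8 °C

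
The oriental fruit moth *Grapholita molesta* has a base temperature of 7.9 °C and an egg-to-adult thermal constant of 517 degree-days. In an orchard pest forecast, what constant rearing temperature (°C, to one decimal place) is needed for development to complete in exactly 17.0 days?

Required daily accumulation = 517 / 17.0 = 30.412 DD/day.
T = T_base + 30.412 = 7.9 + 30.412 = 38.312 ≈ 38.3 °C.

38.3 °C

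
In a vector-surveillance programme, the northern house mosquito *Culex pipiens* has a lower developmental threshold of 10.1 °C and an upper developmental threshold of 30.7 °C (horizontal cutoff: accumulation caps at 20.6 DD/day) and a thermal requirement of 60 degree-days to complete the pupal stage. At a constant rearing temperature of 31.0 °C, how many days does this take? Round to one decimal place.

2.9 days

Temperature 31.0 °C exceeds the upper threshold, so daily accumulation caps at 30.7 − 10.1 = 20.6 DD/day.
Duration = 60 / 20.6 = 2.913 ≈ 2.9 days.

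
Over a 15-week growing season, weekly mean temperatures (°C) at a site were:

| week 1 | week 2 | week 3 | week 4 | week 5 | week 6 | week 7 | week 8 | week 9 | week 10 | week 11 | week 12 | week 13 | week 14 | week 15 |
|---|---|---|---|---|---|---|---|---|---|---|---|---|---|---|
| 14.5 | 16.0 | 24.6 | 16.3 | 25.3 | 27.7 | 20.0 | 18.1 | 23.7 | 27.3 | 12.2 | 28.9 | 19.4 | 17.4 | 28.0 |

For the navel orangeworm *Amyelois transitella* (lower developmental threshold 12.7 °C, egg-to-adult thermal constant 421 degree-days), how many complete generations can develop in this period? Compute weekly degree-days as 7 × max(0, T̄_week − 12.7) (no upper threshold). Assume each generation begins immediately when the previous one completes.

2 generations

Weekly DD (7 × max(0, T̄ − 12.7)): 12.6, 23.1, 83.3, 25.2, 88.2, 105.0, 51.1, 37.8, 77.0, 102.2, 0.0, 113.4, 46.9, 32.9, 107.1.
Season total = 905.8 DD.
Complete generations = ⌊905.8 / 421⌋ = 2.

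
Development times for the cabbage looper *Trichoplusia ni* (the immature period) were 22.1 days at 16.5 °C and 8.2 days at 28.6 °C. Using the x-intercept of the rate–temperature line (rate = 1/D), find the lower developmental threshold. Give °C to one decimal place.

9.4 °C

Equal thermal constants: D₁(T₁ − T_b) = D₂(T₂ − T_b).
22.1·(16.5 − T_b) = 8.2·(28.6 − T_b)
T_b = (22.1·16.5 − 8.2·28.6) / (22.1 − 8.2) = 130.13 / 13.9 = 9.362 °C ≈ 9.4 °C.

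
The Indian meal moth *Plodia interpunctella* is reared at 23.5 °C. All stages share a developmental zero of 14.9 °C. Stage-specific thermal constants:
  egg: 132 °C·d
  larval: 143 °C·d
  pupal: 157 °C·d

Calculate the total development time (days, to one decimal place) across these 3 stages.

Daily accumulation at 23.5 °C = 23.5 − 14.9 = 8.6 DD/day.
Total K = 132 + 143 + 157 = 432 DD.
Total duration = 432 / 8.6 = 50.233 ≈ 50.2 days.

50.2 days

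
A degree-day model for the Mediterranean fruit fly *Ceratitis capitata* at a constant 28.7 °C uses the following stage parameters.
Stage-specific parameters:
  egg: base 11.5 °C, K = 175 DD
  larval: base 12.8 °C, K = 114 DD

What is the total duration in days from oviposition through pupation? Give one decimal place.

17.3 days

egg: 175 / (28.7 − 11.5) = 175 / 17.2 = 10.174 d.
larval: 114 / (28.7 − 12.8) = 114 / 15.9 = 7.170 d.
Sum = 17.344 ≈ 17.3 days.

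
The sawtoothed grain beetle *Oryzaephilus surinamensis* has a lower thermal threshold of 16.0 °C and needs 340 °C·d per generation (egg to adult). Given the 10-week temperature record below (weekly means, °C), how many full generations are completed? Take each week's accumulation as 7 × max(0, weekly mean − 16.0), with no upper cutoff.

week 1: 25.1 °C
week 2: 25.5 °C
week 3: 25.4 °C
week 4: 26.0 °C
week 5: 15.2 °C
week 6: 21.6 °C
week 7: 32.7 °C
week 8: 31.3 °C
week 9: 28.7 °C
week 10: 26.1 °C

2 generations

Weekly DD (7 × max(0, T̄ − 16.0)): 63.7, 66.5, 65.8, 70.0, 0.0, 39.2, 116.9, 107.1, 88.9, 70.7.
Season total = 688.8 DD.
Complete generations = ⌊688.8 / 340⌋ = 2.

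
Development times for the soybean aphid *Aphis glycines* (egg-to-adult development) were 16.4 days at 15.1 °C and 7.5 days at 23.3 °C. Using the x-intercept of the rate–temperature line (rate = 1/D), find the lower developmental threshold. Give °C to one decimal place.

8.2 °C

Under the model K = D·(T − T_b), so D₁·(T₁ − T_b) = D₂·(T₂ − T_b).
16.4·(15.1 − T_b) = 7.5·(23.3 − T_b)
T_b = (16.4·15.1 − 7.5·23.3) / (16.4 − 7.5) = 72.89 / 8.9 = 8.190 °C ≈ 8.2 °C.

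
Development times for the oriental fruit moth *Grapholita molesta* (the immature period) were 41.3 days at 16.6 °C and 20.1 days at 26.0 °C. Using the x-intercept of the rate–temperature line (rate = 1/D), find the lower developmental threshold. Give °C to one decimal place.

Equal thermal constants: D₁(T₁ − T_b) = D₂(T₂ − T_b).
41.3·(16.6 − T_b) = 20.1·(26.0 − T_b)
T_b = (41.3·16.6 − 20.1·26.0) / (41.3 − 20.1) = 162.98 / 21.2 = 7.688 °C ≈ 7.7 °C.

7.7 °C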